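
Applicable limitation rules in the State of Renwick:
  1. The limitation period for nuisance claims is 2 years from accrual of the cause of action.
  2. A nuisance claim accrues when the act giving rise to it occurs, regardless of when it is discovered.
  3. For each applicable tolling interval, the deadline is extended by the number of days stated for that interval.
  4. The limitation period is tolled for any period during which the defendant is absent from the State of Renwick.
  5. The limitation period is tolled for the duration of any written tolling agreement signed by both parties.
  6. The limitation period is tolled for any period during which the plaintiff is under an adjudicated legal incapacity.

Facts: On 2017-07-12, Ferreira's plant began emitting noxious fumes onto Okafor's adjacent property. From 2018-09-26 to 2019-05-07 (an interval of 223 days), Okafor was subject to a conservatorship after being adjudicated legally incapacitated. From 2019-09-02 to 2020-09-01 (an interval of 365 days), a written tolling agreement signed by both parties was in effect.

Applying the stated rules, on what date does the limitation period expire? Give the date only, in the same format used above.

The cause of action accrued on 2017-07-12, the date of the act.
The untolled deadline — 2 years after 2017-07-12 — is 2019-07-12.
The period was tolled for 223 days by the plaintiff's legal incapacity (2018-09-26 to 2019-05-07), pushing the deadline to 2020-02-20.
Because the written tolling agreement ran from 2019-09-02 to 2020-09-01, the deadline is extended by 365 days to 2021-02-19.

2021-02-19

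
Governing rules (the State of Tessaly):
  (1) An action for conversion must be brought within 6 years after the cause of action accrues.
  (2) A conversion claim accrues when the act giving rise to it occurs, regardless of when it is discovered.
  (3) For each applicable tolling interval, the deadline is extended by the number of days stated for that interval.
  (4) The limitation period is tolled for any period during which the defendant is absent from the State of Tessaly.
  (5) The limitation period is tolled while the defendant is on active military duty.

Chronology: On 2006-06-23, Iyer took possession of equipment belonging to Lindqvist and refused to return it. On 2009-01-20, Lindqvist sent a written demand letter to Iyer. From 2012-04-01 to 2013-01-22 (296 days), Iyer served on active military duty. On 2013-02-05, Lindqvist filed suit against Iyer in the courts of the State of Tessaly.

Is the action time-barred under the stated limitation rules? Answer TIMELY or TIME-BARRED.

TIMELY

The limitation period began to run on 2006-06-23.
6 years from 2006-06-23 is 2012-06-23.
The period was tolled for 296 days by the defendant's active military service (2012-04-01 to 2013-01-22), pushing the deadline to 2013-04-15.
None of the other events listed affects the running of the period under the stated rules.
Filing on 2013-02-05 beat the 2013-04-15 deadline — the action is timely.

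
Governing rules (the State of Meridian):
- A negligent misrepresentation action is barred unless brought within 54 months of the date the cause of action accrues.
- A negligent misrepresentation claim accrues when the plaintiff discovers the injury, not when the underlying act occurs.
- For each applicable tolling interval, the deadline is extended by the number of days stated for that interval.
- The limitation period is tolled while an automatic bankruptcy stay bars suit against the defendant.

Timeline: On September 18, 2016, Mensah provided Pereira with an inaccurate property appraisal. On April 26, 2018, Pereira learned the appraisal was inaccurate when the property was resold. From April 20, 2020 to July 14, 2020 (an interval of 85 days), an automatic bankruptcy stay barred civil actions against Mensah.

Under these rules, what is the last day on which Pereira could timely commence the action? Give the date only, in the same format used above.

January 19, 2023

Accrual is tied to discovery, so the period began on April 26, 2018 rather than on September 18, 2016 when the act occurred.
Adding the 54 months base period to April 26, 2018 gives a deadline of October 26, 2022, before any tolling.
The automatic bankruptcy stay from April 20, 2020 to July 14, 2020 tolled the period for 85 days, extending the deadline to January 19, 2023.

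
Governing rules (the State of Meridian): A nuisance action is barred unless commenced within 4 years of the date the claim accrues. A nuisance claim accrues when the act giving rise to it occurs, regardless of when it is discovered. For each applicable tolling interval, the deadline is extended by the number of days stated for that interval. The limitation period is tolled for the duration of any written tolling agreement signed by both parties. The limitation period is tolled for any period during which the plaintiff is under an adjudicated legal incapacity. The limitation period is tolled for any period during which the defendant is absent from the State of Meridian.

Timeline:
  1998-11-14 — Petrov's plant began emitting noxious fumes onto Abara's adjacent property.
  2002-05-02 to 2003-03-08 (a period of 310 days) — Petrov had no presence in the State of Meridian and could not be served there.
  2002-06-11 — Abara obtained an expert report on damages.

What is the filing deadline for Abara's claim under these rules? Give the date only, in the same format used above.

2003-09-20

The claim accrued on 1998-11-14, the date of the act.
4 years from 1998-11-14 is 2002-11-14.
Because the defendant's absence from the jurisdiction ran from 2002-05-02 to 2003-03-08, the deadline is extended by 310 days to 2003-09-20.
The other events in the timeline have no effect on the limitation period under the stated rules.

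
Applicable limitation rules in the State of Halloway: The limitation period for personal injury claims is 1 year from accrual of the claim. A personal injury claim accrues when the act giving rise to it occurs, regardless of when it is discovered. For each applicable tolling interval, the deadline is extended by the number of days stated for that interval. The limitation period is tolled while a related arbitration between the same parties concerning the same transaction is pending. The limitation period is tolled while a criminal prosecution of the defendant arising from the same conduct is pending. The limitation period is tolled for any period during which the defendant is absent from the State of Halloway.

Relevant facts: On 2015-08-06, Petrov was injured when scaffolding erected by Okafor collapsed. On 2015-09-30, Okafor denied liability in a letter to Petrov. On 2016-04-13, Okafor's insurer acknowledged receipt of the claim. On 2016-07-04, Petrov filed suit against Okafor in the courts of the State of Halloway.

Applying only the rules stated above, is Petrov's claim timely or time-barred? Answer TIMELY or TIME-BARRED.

The claim accrued on 2015-08-06, when the wrongful act occurred.
1 year from 2015-08-06 is 2016-08-06.
None of the other events listed affects the running of the period under the stated rules.
The 2016-07-04 filing precedes the 2016-08-06 deadline; the claim is timely.

TIMELY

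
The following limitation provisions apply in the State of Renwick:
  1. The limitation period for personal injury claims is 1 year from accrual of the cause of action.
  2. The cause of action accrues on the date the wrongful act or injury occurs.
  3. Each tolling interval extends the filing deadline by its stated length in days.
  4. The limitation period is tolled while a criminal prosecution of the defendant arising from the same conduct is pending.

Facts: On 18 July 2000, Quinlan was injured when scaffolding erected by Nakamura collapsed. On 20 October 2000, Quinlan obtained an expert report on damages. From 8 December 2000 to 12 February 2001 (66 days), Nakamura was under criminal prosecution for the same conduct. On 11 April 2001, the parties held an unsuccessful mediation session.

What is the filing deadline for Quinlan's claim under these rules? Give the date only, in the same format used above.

22 September 2001

The claim accrued on 18 July 2000, when the wrongful act occurred.
The untolled deadline — 1 year after 18 July 2000 — is 18 July 2001.
The pending criminal prosecution from 8 December 2000 to 12 February 2001 tolled the period for 66 days, extending the deadline to 22 September 2001.
None of the other events listed affects the running of the period under the stated rules.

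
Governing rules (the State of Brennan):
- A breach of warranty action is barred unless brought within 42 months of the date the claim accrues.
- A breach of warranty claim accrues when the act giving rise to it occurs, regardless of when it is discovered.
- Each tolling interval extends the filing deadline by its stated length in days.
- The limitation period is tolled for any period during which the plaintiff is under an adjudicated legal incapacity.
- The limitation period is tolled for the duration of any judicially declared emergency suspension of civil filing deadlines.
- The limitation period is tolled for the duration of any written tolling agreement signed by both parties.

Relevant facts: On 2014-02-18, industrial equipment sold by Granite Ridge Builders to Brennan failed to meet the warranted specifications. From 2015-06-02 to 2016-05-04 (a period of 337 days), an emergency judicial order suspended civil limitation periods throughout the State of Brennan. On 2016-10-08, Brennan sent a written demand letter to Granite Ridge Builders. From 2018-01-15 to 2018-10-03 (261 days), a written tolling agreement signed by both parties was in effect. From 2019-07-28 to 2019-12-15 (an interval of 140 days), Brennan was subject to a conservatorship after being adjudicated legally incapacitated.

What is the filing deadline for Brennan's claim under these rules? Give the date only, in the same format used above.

The claim accrued on 2014-02-18, the date of the act.
Adding the 42 months base period to 2014-02-18 gives a deadline of 2017-08-18, before any tolling.
The period was tolled for 337 days by the emergency suspension of filing deadlines (2015-06-02 to 2016-05-04), pushing the deadline to 2018-07-21.
The written tolling agreement from 2018-01-15 to 2018-10-03 tolled the period for 261 days, extending the deadline to 2019-04-08.
The plaintiff's legal incapacity starting 2019-07-28 came too late — the period had run on 2019-04-08 — and so does not extend the deadline.
Nothing else in the chronology tolls or restarts the period.

2019-04-08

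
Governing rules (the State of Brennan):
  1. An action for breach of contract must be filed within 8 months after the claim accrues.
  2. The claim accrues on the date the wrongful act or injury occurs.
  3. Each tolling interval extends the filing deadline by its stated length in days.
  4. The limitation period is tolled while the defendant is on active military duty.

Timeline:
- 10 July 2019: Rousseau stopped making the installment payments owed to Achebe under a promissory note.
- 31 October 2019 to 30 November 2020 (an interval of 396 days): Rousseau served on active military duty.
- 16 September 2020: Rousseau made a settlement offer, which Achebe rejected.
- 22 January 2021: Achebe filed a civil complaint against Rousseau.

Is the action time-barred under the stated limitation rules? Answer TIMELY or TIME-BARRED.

TIMELY

The claim accrued on 10 July 2019, the date of the act.
Adding the 8 months base period to 10 July 2019 gives a deadline of 10 March 2020, before any tolling.
The defendant's active military service from 31 October 2019 to 30 November 2020 tolled the period for 396 days, extending the deadline to 10 April 2021.
The other events in the timeline have no effect on the limitation period under the stated rules.
Achebe filed on 22 January 2021, before the 10 April 2021 deadline, so the action is timely.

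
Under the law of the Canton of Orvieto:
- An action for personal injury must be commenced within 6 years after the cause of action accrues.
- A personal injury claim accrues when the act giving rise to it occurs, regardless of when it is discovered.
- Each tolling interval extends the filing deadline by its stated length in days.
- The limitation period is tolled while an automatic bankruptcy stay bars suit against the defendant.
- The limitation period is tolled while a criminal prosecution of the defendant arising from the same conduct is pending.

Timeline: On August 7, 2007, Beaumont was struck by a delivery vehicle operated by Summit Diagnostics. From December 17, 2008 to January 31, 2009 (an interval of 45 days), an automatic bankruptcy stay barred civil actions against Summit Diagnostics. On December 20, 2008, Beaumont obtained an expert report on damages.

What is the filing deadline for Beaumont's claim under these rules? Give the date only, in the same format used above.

The claim accrued on August 7, 2007, when the wrongful act occurred.
The untolled deadline — 6 years after August 7, 2007 — is August 7, 2013.
The automatic bankruptcy stay from December 17, 2008 to January 31, 2009 tolled the period for 45 days, extending the deadline to September 21, 2013.
The other events in the timeline have no effect on the limitation period under the stated rules.

September 21, 2013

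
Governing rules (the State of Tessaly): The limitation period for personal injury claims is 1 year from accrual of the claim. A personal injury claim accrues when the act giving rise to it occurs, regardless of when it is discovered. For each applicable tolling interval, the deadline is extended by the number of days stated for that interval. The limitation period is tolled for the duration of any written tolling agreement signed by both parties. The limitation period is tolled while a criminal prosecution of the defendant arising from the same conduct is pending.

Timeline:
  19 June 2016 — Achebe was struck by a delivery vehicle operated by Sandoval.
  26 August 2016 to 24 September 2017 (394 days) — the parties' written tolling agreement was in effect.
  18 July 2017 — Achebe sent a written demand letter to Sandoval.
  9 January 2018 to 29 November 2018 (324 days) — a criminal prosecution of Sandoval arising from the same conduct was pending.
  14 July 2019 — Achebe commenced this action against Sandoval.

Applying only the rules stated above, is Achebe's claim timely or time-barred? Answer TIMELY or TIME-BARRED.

TIME-BARRED

The claim accrued on 19 June 2016, when the wrongful act occurred.
The untolled deadline — 1 year after 19 June 2016 — is 19 June 2017.
The period was tolled for 394 days by the written tolling agreement (26 August 2016 to 24 September 2017), pushing the deadline to 18 July 2018.
Because the pending criminal prosecution ran from 9 January 2018 to 29 November 2018, the deadline is extended by 324 days to 7 June 2019.
Nothing else in the chronology tolls or restarts the period.
Filing on 14 July 2019 missed the 7 June 2019 deadline — the action is time-barred.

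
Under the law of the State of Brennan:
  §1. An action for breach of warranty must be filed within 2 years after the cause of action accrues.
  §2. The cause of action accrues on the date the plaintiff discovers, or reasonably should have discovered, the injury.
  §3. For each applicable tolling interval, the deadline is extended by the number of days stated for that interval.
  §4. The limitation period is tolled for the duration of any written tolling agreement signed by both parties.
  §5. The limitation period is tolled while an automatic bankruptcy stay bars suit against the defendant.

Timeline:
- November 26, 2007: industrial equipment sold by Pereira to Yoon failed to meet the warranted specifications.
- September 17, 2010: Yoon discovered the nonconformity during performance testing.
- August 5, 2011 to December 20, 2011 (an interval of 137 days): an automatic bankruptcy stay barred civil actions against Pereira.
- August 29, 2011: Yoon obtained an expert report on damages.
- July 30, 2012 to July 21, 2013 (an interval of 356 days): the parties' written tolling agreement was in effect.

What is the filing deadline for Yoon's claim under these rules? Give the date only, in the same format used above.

Accrual is tied to discovery, so the period began on September 17, 2010 rather than on November 26, 2007 when the act occurred.
The untolled deadline — 2 years after September 17, 2010 — is September 17, 2012.
Because the automatic bankruptcy stay ran from August 5, 2011 to December 20, 2011, the deadline is extended by 137 days to February 1, 2013.
The period was tolled for 356 days by the written tolling agreement (July 30, 2012 to July 21, 2013), pushing the deadline to January 23, 2014.
Nothing else in the chronology tolls or restarts the period.

January 23, 2014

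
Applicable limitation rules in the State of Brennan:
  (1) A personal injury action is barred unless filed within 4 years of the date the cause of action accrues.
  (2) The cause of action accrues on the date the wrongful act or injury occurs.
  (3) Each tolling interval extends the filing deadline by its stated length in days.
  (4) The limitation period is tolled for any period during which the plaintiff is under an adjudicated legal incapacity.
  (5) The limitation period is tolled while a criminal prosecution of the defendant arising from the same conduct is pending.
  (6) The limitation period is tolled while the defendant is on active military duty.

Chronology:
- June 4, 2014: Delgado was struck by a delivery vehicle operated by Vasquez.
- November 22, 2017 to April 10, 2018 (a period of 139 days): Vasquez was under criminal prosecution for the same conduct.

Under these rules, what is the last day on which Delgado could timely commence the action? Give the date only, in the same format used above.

October 21, 2018

The claim accrued on June 4, 2014, when the wrongful act occurred.
The untolled deadline — 4 years after June 4, 2014 — is June 4, 2018.
Because the pending criminal prosecution ran from November 22, 2017 to April 10, 2018, the deadline is extended by 139 days to October 21, 2018.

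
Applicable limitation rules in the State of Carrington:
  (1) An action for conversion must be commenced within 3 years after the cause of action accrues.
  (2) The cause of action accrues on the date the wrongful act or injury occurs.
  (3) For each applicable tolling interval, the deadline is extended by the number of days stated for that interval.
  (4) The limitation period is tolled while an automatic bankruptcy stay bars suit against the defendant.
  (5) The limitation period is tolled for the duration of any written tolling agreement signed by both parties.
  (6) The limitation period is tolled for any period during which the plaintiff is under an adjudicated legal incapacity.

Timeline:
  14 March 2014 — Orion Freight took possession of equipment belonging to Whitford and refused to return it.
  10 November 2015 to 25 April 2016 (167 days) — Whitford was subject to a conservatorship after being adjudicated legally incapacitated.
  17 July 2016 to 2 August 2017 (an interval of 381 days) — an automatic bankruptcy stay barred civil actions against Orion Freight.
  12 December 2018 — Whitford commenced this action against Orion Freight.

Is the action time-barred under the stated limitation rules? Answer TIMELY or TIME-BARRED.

TIME-BARRED

The claim accrued on 14 March 2014, when the wrongful act occurred.
Adding the 3 years base period to 14 March 2014 gives a deadline of 14 March 2017, before any tolling.
The period was tolled for 167 days by the plaintiff's legal incapacity (10 November 2015 to 25 April 2016), pushing the deadline to 28 August 2017.
Because the automatic bankruptcy stay ran from 17 July 2016 to 2 August 2017, the deadline is extended by 381 days to 13 September 2018.
Whitford filed on 12 December 2018, after the 13 September 2018 deadline, so the action is time-barred.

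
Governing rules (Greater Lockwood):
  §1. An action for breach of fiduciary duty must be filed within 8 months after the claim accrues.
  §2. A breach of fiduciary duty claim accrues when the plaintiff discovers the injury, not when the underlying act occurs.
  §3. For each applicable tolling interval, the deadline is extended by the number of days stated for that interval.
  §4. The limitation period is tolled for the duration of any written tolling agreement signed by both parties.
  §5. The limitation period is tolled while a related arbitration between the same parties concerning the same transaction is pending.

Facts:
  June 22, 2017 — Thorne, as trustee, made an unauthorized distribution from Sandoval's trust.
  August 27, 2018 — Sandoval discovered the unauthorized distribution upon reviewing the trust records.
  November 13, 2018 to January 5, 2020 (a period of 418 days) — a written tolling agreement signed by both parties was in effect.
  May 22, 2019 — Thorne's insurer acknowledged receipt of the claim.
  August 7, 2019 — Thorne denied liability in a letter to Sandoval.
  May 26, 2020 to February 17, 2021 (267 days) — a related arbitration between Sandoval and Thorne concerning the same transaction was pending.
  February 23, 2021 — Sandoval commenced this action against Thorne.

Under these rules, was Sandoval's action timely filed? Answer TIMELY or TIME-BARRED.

Accrual is tied to discovery, so the period began on August 27, 2018 rather than on June 22, 2017 when the act occurred.
8 months from August 27, 2018 is April 27, 2019.
Because the written tolling agreement ran from November 13, 2018 to January 5, 2020, the deadline is extended by 418 days to June 18, 2020.
Because the pending related arbitration ran from May 26, 2020 to February 17, 2021, the deadline is extended by 267 days to March 12, 2021.
None of the other events listed affects the running of the period under the stated rules.
The February 23, 2021 filing precedes the March 12, 2021 deadline; the claim is timely.

TIMELY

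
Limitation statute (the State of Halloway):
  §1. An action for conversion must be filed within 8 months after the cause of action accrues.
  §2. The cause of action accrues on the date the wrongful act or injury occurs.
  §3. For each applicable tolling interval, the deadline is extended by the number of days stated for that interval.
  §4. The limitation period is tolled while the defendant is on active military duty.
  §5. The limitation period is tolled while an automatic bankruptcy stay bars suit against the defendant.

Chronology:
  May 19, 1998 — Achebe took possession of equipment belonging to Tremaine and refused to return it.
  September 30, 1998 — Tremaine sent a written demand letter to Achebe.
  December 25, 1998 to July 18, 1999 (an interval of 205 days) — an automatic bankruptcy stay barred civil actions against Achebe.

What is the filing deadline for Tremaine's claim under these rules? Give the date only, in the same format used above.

August 12, 1999

The limitation period began to run on May 19, 1998.
8 months from May 19, 1998 is January 19, 1999.
Because the automatic bankruptcy stay ran from December 25, 1998 to July 18, 1999, the deadline is extended by 205 days to August 12, 1999.
Nothing else in the chronology tolls or restarts the period.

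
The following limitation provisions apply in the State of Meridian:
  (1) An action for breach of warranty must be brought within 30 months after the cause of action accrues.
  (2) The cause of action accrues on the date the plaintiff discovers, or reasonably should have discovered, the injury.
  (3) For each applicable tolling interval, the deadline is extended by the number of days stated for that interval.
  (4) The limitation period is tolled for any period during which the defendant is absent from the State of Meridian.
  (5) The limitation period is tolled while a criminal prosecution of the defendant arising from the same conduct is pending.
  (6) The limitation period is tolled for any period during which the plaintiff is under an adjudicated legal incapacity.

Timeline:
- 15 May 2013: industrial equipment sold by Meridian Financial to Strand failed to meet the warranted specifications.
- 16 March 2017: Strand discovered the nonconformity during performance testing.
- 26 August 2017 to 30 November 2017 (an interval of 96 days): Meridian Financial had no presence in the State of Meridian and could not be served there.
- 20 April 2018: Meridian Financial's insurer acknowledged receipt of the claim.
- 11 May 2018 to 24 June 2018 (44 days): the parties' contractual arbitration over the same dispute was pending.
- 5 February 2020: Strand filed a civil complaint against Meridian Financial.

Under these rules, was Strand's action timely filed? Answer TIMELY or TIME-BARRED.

Accrual is tied to discovery, so the period began on 16 March 2017 rather than on 15 May 2013 when the act occurred.
The untolled deadline — 30 months after 16 March 2017 — is 16 September 2019.
The period was tolled for 96 days by the defendant's absence from the jurisdiction (26 August 2017 to 30 November 2017), pushing the deadline to 21 December 2019.
Although a pending arbitration ran from 11 May 2018 to 24 June 2018, the stated rules do not make that a tolling event, so it is disregarded.
None of the other events listed affects the running of the period under the stated rules.
The 5 February 2020 filing falls after the 21 December 2019 deadline; the claim is time-barred.

TIME-BARRED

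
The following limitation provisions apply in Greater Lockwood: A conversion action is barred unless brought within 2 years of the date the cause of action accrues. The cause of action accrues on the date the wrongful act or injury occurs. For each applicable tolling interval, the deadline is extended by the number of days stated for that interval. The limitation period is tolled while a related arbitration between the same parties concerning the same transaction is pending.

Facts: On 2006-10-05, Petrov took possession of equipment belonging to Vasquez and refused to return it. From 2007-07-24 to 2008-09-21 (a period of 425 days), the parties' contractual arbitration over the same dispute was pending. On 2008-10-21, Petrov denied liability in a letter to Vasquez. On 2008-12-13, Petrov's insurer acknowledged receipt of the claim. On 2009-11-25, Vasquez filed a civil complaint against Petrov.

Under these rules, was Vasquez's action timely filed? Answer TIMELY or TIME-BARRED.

TIMELY

The claim accrued on 2006-10-05, when the wrongful act occurred.
Adding the 2 years base period to 2006-10-05 gives a deadline of 2008-10-05, before any tolling.
The pending related arbitration from 2007-07-24 to 2008-09-21 tolled the period for 425 days, extending the deadline to 2009-12-04.
The other events in the timeline have no effect on the limitation period under the stated rules.
The 2009-11-25 filing precedes the 2009-12-04 deadline; the claim is timely.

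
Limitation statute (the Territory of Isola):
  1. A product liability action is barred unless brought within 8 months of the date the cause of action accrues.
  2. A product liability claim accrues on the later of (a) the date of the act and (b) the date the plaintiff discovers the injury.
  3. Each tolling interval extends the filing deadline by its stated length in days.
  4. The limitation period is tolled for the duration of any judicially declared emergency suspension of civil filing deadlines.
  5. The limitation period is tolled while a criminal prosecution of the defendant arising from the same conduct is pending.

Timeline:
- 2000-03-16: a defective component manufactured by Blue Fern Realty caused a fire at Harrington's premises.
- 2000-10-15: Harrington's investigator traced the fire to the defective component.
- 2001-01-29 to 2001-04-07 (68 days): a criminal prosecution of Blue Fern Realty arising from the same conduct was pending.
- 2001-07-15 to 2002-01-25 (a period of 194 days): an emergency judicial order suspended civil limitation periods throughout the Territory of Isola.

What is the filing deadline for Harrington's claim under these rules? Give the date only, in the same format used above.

2002-03-04

Taking the later of the act (2000-03-16) and discovery (2000-10-15), the claim accrued on 2000-10-15.
Adding the 8 months base period to 2000-10-15 gives a deadline of 2001-06-15, before any tolling.
The period was tolled for 68 days by the pending criminal prosecution (2001-01-29 to 2001-04-07), pushing the deadline to 2001-08-22.
The emergency suspension of filing deadlines from 2001-07-15 to 2002-01-25 tolled the period for 194 days, extending the deadline to 2002-03-04.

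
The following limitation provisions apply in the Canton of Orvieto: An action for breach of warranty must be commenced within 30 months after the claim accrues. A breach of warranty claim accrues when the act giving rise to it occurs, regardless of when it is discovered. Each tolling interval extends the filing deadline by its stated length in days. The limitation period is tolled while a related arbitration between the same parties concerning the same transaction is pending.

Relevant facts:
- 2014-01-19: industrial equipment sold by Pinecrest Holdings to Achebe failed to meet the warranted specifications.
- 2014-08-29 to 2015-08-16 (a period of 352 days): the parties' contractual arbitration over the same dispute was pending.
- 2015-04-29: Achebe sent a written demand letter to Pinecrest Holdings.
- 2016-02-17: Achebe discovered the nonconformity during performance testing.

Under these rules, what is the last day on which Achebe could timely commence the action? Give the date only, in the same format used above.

2017-07-06

The claim accrued on 2014-01-19, when the wrongful act occurred; under the stated occurrence rule the 2016-02-17 discovery does not delay accrual.
30 months from 2014-01-19 is 2016-07-19.
Because the pending related arbitration ran from 2014-08-29 to 2015-08-16, the deadline is extended by 352 days to 2017-07-06.
None of the other events listed affects the running of the period under the stated rules.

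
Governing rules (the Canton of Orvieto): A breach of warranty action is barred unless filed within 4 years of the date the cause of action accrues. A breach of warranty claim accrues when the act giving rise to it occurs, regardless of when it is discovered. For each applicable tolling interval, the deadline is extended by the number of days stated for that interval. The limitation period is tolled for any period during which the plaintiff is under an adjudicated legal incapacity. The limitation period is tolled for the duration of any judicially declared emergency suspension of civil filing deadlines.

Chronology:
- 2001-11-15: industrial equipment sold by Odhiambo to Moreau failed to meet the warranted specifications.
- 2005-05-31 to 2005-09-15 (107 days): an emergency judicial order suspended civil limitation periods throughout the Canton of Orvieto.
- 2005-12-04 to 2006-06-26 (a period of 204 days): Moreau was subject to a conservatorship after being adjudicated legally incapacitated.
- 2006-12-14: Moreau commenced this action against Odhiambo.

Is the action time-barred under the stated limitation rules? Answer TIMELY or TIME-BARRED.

TIME-BARRED

The limitation period began to run on 2001-11-15.
4 years from 2001-11-15 is 2005-11-15.
The emergency suspension of filing deadlines from 2005-05-31 to 2005-09-15 tolled the period for 107 days, extending the deadline to 2006-03-02.
The plaintiff's legal incapacity from 2005-12-04 to 2006-06-26 tolled the period for 204 days, extending the deadline to 2006-09-22.
Filing on 2006-12-14 missed the 2006-09-22 deadline — the action is time-barred.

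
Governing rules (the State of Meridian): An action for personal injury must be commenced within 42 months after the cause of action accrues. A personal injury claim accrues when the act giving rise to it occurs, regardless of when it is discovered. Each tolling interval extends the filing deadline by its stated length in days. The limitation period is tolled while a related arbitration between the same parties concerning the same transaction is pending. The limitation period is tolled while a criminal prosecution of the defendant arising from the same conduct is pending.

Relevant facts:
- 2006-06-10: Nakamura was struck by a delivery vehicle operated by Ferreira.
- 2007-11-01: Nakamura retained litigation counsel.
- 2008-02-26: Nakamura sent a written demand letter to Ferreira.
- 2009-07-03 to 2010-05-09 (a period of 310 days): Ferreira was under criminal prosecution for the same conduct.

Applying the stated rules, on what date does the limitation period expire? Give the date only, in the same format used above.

The cause of action accrued on 2006-06-10, the date of the act.
Adding the 42 months base period to 2006-06-10 gives a deadline of 2009-12-10, before any tolling.
The pending criminal prosecution from 2009-07-03 to 2010-05-09 tolled the period for 310 days, extending the deadline to 2010-10-16.
The other events in the timeline have no effect on the limitation period under the stated rules.

2010-10-16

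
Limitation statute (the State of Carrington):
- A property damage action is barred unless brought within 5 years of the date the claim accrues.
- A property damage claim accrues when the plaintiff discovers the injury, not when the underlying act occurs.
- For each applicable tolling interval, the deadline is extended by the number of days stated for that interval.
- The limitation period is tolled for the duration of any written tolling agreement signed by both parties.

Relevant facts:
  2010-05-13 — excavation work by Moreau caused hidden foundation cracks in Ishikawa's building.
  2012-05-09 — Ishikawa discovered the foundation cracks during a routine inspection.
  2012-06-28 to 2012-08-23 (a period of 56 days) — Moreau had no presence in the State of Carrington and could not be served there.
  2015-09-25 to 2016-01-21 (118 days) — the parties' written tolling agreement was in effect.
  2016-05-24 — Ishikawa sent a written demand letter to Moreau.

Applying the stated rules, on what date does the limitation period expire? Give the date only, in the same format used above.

2017-09-04

The claim did not accrue until Ishikawa discovered the injury on 2012-05-09; the 2010-05-13 act date does not start the clock under the stated rule.
Adding the 5 years base period to 2012-05-09 gives a deadline of 2017-05-09, before any tolling.
Because the written tolling agreement ran from 2015-09-25 to 2016-01-21, the deadline is extended by 118 days to 2017-09-04.
No stated provision tolls the period for the defendant's absence, so the interval from 2012-06-28 to 2012-08-23 has no effect on the deadline.
The other events in the timeline have no effect on the limitation period under the stated rules.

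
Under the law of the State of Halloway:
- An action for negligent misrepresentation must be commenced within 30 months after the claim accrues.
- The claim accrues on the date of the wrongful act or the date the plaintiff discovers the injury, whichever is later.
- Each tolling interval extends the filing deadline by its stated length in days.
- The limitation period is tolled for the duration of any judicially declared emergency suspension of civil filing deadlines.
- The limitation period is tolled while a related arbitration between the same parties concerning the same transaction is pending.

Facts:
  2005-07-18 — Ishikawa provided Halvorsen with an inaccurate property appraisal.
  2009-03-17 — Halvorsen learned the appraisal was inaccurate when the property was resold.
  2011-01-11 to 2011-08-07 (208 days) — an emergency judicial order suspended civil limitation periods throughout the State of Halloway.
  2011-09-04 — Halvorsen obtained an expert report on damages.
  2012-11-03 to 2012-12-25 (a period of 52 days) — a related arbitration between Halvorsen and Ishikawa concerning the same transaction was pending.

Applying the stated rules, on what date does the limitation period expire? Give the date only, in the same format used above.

The claim accrued on 2009-03-17 — the later of the 2005-07-18 act and the 2009-03-17 discovery.
The untolled deadline — 30 months after 2009-03-17 — is 2011-09-17.
Because the emergency suspension of filing deadlines ran from 2011-01-11 to 2011-08-07, the deadline is extended by 208 days to 2012-04-12.
The pending related arbitration starting 2012-11-03 came too late — the period had run on 2012-04-12 — and so does not extend the deadline.
Nothing else in the chronology tolls or restarts the period.

2012-04-12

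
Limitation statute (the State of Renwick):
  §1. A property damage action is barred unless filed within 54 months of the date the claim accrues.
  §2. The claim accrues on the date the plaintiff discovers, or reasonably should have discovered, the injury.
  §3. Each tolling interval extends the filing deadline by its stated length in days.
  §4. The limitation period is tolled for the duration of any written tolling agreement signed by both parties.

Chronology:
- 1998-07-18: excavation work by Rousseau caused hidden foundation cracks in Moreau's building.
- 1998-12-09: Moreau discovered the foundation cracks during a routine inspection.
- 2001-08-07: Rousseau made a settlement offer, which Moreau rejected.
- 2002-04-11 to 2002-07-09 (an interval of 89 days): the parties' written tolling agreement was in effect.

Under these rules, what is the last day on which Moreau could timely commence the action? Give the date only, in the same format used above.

Accrual is tied to discovery, so the period began on 1998-12-09 rather than on 1998-07-18 when the act occurred.
54 months from 1998-12-09 is 2003-06-09.
Because the written tolling agreement ran from 2002-04-11 to 2002-07-09, the deadline is extended by 89 days to 2003-09-06.
Nothing else in the chronology tolls or restarts the period.

2003-09-06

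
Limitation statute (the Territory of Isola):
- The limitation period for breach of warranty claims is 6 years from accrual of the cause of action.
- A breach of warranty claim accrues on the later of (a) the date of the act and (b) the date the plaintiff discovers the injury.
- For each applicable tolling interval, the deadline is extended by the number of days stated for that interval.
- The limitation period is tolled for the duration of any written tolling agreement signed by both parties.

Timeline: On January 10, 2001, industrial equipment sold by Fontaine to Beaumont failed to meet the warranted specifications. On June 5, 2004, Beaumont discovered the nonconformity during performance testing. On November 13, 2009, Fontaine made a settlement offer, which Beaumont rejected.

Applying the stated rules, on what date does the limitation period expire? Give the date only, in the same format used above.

The claim accrued on June 5, 2004 — the later of the January 10, 2001 act and the June 5, 2004 discovery.
The untolled deadline — 6 years after June 5, 2004 — is June 5, 2010.
The other events in the timeline have no effect on the limitation period under the stated rules.

June 5, 2010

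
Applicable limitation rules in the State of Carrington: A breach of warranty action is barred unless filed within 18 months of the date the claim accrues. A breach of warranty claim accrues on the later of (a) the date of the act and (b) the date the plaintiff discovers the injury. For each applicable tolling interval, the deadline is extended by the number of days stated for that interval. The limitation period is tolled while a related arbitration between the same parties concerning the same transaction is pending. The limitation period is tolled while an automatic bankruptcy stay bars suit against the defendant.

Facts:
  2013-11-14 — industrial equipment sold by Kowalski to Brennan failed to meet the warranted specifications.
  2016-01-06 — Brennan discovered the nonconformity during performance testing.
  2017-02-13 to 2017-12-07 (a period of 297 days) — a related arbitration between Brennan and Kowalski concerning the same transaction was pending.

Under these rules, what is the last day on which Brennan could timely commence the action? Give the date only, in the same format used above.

Because discovery on 2016-01-06 post-dates the 2013-11-14 act, accrual under the later-of rule falls on 2016-01-06.
The untolled deadline — 18 months after 2016-01-06 — is 2017-07-06.
Because the pending related arbitration ran from 2017-02-13 to 2017-12-07, the deadline is extended by 297 days to 2018-04-29.

2018-04-29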